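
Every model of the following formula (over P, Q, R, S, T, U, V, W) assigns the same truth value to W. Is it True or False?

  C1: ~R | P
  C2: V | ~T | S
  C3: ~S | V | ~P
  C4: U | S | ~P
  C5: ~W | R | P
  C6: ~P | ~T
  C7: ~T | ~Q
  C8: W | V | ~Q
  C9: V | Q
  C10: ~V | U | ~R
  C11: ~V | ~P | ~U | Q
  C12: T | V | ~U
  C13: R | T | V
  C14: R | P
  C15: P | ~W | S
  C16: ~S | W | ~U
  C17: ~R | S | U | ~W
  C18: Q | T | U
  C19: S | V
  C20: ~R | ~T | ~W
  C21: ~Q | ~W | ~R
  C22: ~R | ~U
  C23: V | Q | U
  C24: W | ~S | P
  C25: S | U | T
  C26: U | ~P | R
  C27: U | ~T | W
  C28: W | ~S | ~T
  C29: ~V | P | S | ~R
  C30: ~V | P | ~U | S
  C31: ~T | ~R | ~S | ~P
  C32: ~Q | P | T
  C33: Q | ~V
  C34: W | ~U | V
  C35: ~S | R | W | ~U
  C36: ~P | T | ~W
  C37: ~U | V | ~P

False

Suppose W = 1.
Case R = 0:
From the singleton clause (P), P = 1.
From the singleton clause (~T), T = 0.
But (T) is also a unit clause — contradiction.
Backtrack on R: now try R = 1.
From the singleton clause (P), P = 1.
From the singleton clause (~T), T = 0.
But (T) is also a unit clause — contradiction.
Both values of R lead to a conflict.
So every satisfying assignment has W = False.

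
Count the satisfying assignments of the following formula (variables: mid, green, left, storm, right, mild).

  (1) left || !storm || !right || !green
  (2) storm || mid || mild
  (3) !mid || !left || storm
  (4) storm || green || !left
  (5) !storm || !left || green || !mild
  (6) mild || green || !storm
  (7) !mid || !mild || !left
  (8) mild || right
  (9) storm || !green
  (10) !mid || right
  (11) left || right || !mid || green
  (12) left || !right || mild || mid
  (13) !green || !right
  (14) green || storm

There are 2^6 = 64 truth assignments over (mid, green, left, storm, right, mild).
Split on mid. With mid = true, the clauses containing mid are satisfied and !mid drops from the rest; 1 of the 2^5 = 32 assignments to the other variables satisfy what remains.
With mid = false, by the same count on the reduced clause set, 4 assignments work.
Total: 1 + 4 = 5.

5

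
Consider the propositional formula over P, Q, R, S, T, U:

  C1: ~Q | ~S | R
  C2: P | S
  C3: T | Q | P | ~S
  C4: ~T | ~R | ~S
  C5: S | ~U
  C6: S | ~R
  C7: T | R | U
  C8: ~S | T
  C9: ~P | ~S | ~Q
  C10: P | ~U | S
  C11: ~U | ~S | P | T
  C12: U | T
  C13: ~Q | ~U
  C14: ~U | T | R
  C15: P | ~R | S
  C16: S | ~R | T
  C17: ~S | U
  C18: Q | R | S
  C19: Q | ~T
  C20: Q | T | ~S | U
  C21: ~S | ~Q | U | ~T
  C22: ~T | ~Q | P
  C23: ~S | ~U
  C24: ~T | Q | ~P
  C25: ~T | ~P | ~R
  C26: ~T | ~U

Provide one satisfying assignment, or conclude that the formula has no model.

P: 1, Q: 1, R: 0, S: 0, T: 1, U: 0

Case P = 1:
Case S = 0:
From the singleton clause (~U), U = 0.
From the singleton clause (~R), R = 0.
From the singleton clause (T), T = 1.
From the singleton clause (Q), Q = 1.
Every clause now holds.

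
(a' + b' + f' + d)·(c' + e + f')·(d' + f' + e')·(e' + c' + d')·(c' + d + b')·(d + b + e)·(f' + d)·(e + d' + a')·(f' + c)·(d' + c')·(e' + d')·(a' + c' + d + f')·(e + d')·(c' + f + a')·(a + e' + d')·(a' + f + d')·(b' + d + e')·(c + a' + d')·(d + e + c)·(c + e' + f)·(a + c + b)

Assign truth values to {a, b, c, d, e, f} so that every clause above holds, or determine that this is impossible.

a=0,  b=0,  c=1,  d=0,  e=1,  f=0

Branch on f: set f = 0.
Branch on d: set d = 0.
Branch on c: set c = 1.
The clause (b') is unit, so b = 0.
The clause (e) is unit, so e = 1.
The clause (a') is unit, so a = 0.
This assignment satisfies each clause.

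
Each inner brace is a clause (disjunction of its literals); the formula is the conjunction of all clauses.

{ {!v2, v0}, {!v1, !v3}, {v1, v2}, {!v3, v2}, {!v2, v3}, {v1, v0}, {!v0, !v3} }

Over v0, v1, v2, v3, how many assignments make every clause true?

2

There are 2^4 = 16 truth assignments over (v0, v1, v2, v3).
Check each against the 7 clauses (columns in the order v0, v1, v2, v3):
  F F F F  ✗ fails (v1 || v2)
  F F F T  ✗ fails (v1 || v2)
  F F T F  ✗ fails (!v2 || v0)
  F F T T  ✗ fails (!v2 || v0)
  F T F F  ✓ satisfies all
  F T F T  ✗ fails (!v1 || !v3)
  F T T F  ✗ fails (!v2 || v0)
  F T T T  ✗ fails (!v2 || v0)
  T F F F  ✗ fails (v1 || v2)
  T F F T  ✗ fails (v1 || v2)
  T F T F  ✗ fails (!v2 || v3)
  T F T T  ✗ fails (!v0 || !v3)
  T T F F  ✓ satisfies all
  T T F T  ✗ fails (!v1 || !v3)
  T T T F  ✗ fails (!v2 || v3)
  T T T T  ✗ fails (!v1 || !v3)
2 of the 16 rows are models.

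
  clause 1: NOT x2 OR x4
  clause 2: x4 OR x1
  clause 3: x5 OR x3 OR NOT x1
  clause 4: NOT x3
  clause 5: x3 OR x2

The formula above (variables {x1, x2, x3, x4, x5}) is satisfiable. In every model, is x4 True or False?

Suppose x4 = false.
(NOT x2) alone gives x2 = false.
(x1) alone gives x1 = true.
(NOT x3) alone gives x3 = false.
That conflicts with the unit clause (x3).
So every satisfying assignment has x4 = True.

True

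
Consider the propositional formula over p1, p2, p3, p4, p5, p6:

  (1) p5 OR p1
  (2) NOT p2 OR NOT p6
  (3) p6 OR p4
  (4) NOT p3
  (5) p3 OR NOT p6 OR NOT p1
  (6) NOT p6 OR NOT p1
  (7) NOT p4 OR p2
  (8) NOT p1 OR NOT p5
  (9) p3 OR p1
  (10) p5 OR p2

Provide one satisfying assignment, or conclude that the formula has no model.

(NOT p3) alone gives p3 = false.
(p1) alone gives p1 = true.
(NOT p6) alone gives p6 = false.
(p4) alone gives p4 = true.
(p2) alone gives p2 = true.
(NOT p5) alone gives p5 = false.
All clauses are satisfied.

p1: true,  p2: true,  p3: false,  p4: true,  p5: false,  p6: false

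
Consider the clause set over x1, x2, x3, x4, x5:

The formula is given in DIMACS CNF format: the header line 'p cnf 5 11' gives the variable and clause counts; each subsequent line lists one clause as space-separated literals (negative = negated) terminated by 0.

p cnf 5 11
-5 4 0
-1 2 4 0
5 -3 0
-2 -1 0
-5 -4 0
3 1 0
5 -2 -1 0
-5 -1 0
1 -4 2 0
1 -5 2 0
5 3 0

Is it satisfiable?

No

Branch on x5: set x5 = False.
(¬x3) alone gives x3 = False.
But (x3) is also a unit clause — contradiction.
So x5 must be the other value — set x5 = True.
(x4) alone gives x4 = True.
But (¬x4) is also a unit clause — contradiction.
Either choice for x5 ends in contradiction.
No assignment satisfies every clause.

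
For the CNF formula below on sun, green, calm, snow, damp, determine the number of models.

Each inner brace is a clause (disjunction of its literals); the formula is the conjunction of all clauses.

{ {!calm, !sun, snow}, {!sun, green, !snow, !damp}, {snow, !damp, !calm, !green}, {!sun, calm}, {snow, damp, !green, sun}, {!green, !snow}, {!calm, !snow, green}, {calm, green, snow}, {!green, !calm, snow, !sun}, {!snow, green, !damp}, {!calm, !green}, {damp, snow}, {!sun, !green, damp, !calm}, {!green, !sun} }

There are 2^5 = 32 truth assignments over (sun, green, calm, snow, damp).
Split on snow. With snow = true, the clauses containing snow are satisfied and !snow drops from the rest; 1 of the 2^4 = 16 assignments to the other variables satisfy what remains.
With snow = false, by the same count on the reduced clause set, 2 assignments work.
(One model: sun=F, green=F, calm=F, snow=T, damp=F.)
Total: 1 + 2 = 3.

3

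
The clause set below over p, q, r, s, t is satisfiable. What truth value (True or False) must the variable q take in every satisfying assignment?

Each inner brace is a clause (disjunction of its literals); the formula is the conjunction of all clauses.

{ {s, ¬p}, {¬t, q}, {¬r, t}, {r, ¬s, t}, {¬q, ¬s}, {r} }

Suppose q = False.
From the singleton clause (¬t), t = False.
From the singleton clause (¬r), r = False.
But (r) is also a unit clause — contradiction.
So every satisfying assignment has q = True.

True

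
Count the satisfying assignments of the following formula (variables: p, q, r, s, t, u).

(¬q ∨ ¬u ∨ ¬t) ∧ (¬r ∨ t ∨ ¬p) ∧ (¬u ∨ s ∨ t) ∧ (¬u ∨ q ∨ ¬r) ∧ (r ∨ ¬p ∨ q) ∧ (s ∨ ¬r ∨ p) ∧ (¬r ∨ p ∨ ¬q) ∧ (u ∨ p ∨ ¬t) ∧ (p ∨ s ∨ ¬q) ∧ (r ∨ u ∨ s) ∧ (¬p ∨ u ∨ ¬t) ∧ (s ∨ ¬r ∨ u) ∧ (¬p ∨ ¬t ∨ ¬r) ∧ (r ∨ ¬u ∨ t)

There are 2^6 = 64 truth assignments over (p, q, r, s, t, u).
Split on u. With u = True, the clauses containing u are satisfied and ¬u drops from the rest; 2 of the 2^5 = 32 assignments to the other variables satisfy what remains.
With u = False, by the same count on the reduced clause set, 4 assignments work.
Total: 2 + 4 = 6.

6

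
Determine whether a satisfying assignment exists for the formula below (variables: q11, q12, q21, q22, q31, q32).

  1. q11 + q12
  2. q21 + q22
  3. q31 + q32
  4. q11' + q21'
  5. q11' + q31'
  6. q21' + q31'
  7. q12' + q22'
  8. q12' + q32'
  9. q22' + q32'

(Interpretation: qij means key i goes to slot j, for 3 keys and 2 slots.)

Try q11 = 1.
(q21') alone gives q21 = 0.
(q22) alone gives q22 = 1.
(q31') alone gives q31 = 0.
(q32) alone gives q32 = 1.
But (q32') is also a unit clause — contradiction.
Undo q11 and try q11 = 0.
(q12) alone gives q12 = 1.
(q22') alone gives q22 = 0.
(q21) alone gives q21 = 1.
(q31') alone gives q31 = 0.
(q32) alone gives q32 = 1.
But (q32') is also a unit clause — contradiction.
Both values of q11 lead to a conflict.
No assignment satisfies every clause.

No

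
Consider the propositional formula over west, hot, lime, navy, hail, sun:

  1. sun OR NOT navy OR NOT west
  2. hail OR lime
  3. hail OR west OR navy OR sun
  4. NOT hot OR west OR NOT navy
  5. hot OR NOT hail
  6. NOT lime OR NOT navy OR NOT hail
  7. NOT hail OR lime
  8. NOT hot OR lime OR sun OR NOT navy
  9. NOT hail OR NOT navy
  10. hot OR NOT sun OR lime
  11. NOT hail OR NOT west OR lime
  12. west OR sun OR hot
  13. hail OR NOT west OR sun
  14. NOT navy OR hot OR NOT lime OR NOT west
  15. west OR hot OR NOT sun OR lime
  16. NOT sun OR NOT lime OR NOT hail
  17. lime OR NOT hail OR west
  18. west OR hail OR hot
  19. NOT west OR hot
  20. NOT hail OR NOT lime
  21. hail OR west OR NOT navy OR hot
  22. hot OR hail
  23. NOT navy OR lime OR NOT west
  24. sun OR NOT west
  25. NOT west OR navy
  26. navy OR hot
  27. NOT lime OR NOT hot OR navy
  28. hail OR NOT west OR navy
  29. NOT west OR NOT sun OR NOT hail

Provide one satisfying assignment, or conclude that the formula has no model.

Suppose hail = false.
The clause (lime) is unit, so lime = true.
The clause (hot) is unit, so hot = true.
The clause (navy) is unit, so navy = true.
The clause (west) is unit, so west = true.
The clause (sun) is unit, so sun = true.
All clauses are satisfied.

west: true,  hot: true,  lime: true,  navy: true,  hail: false,  sun: true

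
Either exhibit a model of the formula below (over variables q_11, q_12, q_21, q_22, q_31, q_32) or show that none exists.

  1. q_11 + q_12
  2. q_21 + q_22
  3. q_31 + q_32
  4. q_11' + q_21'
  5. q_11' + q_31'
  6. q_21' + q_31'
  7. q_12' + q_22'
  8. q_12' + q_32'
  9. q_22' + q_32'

Branch on q_11: set q_11 = 1.
Unit clause (q_21') forces q_21 = 0.
Unit clause (q_22) forces q_22 = 1.
Unit clause (q_31') forces q_31 = 0.
Unit clause (q_32) forces q_32 = 1.
But (q_32') is also a unit clause — contradiction.
So q_11 must be the other value — set q_11 = 0.
Unit clause (q_12) forces q_12 = 1.
Unit clause (q_22') forces q_22 = 0.
Unit clause (q_21) forces q_21 = 1.
Unit clause (q_31') forces q_31 = 0.
Unit clause (q_32) forces q_32 = 1.
But (q_32') is also a unit clause — contradiction.
Neither q_11 = 1 nor q_11 = 0 works.

UNSATISFIABLE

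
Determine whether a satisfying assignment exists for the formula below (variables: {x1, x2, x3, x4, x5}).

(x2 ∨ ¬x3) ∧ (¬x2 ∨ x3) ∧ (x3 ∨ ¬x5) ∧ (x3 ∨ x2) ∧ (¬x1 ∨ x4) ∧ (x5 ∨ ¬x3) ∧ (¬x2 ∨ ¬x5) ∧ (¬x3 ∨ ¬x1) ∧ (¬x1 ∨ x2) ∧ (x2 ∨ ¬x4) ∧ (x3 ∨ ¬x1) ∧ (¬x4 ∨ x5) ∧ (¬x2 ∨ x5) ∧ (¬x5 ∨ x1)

Case x2 = True:
Unit clause (x3) forces x3 = True.
Unit clause (x5) forces x5 = True.
That conflicts with the unit clause (¬x5).
Backtrack on x2: now try x2 = False.
Unit clause (¬x3) forces x3 = False.
That conflicts with the unit clause (x3).
Either choice for x2 ends in contradiction.
No assignment satisfies every clause.

No, unsatisfiable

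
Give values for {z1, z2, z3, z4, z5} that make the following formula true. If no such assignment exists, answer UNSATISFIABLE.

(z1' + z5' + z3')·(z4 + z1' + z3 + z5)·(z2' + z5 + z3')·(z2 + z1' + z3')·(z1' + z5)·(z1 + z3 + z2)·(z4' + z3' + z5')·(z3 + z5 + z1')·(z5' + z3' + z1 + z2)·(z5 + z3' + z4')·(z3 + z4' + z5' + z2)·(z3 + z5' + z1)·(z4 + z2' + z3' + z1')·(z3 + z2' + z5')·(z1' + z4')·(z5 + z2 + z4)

z1=0; z2=1; z3=0; z4=1; z5=0

Branch on z1: set z1 = 0.
Branch on z3: set z3 = 0.
Unit clause (z2) forces z2 = 1.
Unit clause (z5') forces z5 = 0.
No clause remains; z4 is free.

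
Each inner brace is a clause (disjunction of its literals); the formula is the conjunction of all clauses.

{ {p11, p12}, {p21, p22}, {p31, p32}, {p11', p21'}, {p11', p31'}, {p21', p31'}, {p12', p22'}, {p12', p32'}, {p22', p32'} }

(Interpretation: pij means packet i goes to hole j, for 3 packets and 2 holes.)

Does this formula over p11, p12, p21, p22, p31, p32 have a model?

Branch on p11: set p11 = 1.
Unit clause (p21') forces p21 = 0.
Unit clause (p22) forces p22 = 1.
Unit clause (p31') forces p31 = 0.
Unit clause (p32) forces p32 = 1.
Now (p32') is unsatisfied and unit — conflict.
Backtrack on p11: now try p11 = 0.
Unit clause (p12) forces p12 = 1.
Unit clause (p22') forces p22 = 0.
Unit clause (p21) forces p21 = 1.
Unit clause (p31') forces p31 = 0.
Unit clause (p32) forces p32 = 1.
Now (p32') is unsatisfied and unit — conflict.
Either choice for p11 ends in contradiction.
No assignment satisfies every clause.

Unsatisfiable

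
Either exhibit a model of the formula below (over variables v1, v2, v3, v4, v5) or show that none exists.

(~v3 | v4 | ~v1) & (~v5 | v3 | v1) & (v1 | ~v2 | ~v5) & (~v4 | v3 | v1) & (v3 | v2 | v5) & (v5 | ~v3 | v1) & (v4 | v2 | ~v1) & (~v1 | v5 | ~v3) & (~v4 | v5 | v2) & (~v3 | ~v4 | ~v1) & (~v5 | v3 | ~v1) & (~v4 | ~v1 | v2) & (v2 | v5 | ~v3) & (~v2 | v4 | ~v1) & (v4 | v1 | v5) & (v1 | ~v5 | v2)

Branch on v3: set v3 = 0.
Branch on v5: set v5 = 0.
(v2) alone gives v2 = 1.
Branch on v4: set v4 = 1.
(v1) alone gives v1 = 1.
All clauses are satisfied.

v1=1, v2=1, v3=0, v4=1, v5=0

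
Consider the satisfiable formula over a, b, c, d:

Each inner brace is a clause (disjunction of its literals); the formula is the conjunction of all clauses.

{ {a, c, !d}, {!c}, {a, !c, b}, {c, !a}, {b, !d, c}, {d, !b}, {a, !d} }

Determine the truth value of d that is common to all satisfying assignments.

False

Suppose d = true.
From the singleton clause (!c), c = false.
From the singleton clause (a), a = true.
That conflicts with the unit clause (!a).
So every satisfying assignment has d = False.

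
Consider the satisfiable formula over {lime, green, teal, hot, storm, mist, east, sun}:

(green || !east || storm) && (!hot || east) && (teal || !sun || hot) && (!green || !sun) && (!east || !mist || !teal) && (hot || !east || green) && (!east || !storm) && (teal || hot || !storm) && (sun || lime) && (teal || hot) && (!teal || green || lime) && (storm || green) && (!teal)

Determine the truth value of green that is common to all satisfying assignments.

Suppose green = false.
Unit clause (storm) forces storm = true.
Unit clause (!east) forces east = false.
Unit clause (!hot) forces hot = false.
Unit clause (teal) forces teal = true.
That conflicts with the unit clause (!teal).
So every satisfying assignment has green = True.

True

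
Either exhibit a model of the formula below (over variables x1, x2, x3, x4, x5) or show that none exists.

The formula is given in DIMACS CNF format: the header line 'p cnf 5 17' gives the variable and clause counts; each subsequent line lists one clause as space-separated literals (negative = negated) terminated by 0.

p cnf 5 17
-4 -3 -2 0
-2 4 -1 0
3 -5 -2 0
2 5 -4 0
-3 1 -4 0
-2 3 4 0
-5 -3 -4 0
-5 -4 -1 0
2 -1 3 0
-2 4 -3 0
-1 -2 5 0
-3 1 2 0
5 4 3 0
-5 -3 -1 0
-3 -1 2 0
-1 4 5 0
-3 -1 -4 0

Case x4 = True:
Case x3 = False:
Case x5 = True:
(¬x2) alone gives x2 = False.
(¬x1) alone gives x1 = False.
All clauses are satisfied.

x1 ↦ False,  x2 ↦ False,  x3 ↦ False,  x4 ↦ True,  x5 ↦ True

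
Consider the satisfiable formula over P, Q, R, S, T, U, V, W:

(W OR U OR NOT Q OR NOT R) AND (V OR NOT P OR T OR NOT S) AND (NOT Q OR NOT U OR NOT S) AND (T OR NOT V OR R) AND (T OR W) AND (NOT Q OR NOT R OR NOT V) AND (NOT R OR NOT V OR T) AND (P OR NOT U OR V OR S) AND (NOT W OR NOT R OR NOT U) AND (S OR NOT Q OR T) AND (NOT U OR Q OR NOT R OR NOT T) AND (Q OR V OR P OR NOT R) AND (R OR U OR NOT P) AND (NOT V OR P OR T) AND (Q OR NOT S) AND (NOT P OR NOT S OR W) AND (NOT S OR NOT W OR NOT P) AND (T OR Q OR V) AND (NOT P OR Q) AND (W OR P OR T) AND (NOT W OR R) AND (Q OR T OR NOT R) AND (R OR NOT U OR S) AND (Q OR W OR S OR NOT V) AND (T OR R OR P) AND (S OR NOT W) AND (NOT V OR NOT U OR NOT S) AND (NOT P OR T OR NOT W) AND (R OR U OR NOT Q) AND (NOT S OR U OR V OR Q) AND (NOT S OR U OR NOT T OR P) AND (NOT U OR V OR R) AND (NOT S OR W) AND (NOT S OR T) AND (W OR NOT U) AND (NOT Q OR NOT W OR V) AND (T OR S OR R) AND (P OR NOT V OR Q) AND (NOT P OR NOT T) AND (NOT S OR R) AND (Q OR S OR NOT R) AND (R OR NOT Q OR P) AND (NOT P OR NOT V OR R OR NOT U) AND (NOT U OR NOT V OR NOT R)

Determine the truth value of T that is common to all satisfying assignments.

Suppose T = false.
The clause (W) is unit, so W = true.
The clause (R) is unit, so R = true.
The clause (NOT V) is unit, so V = false.
The clause (NOT U) is unit, so U = false.
The clause (Q) is unit, so Q = true.
That conflicts with the unit clause (NOT Q).
So every satisfying assignment has T = True.

True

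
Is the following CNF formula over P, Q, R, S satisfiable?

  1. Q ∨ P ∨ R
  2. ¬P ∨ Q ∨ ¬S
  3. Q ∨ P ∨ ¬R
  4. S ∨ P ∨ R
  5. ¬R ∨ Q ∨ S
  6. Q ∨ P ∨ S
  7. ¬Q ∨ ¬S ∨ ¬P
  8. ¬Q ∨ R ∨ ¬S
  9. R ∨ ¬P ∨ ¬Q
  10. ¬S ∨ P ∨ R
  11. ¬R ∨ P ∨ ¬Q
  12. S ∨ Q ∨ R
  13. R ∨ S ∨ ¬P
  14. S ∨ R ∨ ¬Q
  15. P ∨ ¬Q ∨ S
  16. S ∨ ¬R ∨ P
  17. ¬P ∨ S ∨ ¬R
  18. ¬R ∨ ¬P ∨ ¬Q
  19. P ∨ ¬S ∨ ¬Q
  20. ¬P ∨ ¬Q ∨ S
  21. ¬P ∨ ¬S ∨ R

Case Q = True:
Case S = False:
(R) alone gives R = True.
(P) alone gives P = True.
That conflicts with the unit clause (¬P).
Backtrack on S: now try S = True.
(¬P) alone gives P = False.
That conflicts with the unit clause (P).
Either choice for S ends in contradiction.
Backtrack on Q: now try Q = False.
Case P = True:
(¬S) alone gives S = False.
(¬R) alone gives R = False.
That conflicts with the unit clause (R).
Backtrack on P: now try P = False.
(R) alone gives R = True.
That conflicts with the unit clause (¬R).
Either choice for P ends in contradiction.
Either choice for Q ends in contradiction.
No assignment satisfies every clause.

No, unsatisfiable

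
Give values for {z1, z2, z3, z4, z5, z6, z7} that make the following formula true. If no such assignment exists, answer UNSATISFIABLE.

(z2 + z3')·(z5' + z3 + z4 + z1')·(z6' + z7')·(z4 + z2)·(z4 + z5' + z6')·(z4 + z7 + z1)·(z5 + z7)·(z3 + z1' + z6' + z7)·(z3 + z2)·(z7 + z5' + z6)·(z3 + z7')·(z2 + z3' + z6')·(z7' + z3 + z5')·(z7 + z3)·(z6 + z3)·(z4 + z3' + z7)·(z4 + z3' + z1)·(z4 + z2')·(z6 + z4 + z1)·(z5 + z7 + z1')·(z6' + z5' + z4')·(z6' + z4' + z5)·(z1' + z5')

z1: 0, z2: 1, z3: 1, z4: 1, z5: 0, z6: 0, z7: 1

Try z2 = 1.
(z4) alone gives z4 = 1.
Try z6 = 0.
(z3) alone gives z3 = 1.
Try z5 = 0.
(z7) alone gives z7 = 1.
All clauses hold; z1 can take either value.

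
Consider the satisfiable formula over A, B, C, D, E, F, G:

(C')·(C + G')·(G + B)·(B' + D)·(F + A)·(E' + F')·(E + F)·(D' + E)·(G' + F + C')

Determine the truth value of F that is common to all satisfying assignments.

False

Suppose F = 1.
The clause (C') is unit, so C = 0.
The clause (G') is unit, so G = 0.
The clause (B) is unit, so B = 1.
The clause (D) is unit, so D = 1.
The clause (E') is unit, so E = 0.
Now (E) is unsatisfied and unit — conflict.
So every satisfying assignment has F = False.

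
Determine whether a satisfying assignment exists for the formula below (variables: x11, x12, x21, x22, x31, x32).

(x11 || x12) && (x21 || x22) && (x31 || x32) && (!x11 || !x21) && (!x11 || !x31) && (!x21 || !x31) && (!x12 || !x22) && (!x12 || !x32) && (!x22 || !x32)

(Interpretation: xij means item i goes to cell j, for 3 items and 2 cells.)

No

Try x11 = true.
(!x21) alone gives x21 = false.
(x22) alone gives x22 = true.
(!x31) alone gives x31 = false.
(x32) alone gives x32 = true.
That conflicts with the unit clause (!x32).
Backtrack on x11: now try x11 = false.
(x12) alone gives x12 = true.
(!x22) alone gives x22 = false.
(x21) alone gives x21 = true.
(!x31) alone gives x31 = false.
(x32) alone gives x32 = true.
That conflicts with the unit clause (!x32).
Neither x11 = true nor x11 = false works.
No assignment satisfies every clause.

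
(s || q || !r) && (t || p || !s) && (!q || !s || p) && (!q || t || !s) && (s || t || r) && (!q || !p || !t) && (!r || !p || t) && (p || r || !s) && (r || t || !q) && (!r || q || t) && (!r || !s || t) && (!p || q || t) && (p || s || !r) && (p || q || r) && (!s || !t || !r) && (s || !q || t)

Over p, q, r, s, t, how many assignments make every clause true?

3

There are 2^5 = 32 truth assignments over (p, q, r, s, t).
Split on s. With s = true, the clauses containing s are satisfied and !s drops from the rest; 1 of the 2^4 = 16 assignments to the other variables satisfy what remains.
With s = false, by the same count on the reduced clause set, 2 assignments work.
(One model: p=F, q=T, r=F, s=F, t=T.)
Total: 1 + 2 = 3.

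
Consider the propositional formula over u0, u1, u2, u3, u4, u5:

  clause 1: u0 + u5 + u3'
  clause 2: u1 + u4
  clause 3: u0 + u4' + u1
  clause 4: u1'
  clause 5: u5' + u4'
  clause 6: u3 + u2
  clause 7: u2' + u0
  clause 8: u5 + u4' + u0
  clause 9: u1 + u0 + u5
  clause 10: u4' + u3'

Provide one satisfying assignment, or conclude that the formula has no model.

Unit clause (u1') forces u1 = 0.
Unit clause (u4) forces u4 = 1.
Unit clause (u0) forces u0 = 1.
Unit clause (u5') forces u5 = 0.
Unit clause (u3') forces u3 = 0.
Unit clause (u2) forces u2 = 1.
Every clause now holds.

u0: 1; u1: 0; u2: 1; u3: 0; u4: 1; u5: 0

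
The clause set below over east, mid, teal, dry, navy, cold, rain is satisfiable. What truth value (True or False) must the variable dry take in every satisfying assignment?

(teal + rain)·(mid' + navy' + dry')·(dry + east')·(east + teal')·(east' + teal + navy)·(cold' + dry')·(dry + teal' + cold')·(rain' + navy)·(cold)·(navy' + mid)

Suppose dry = 1.
From the singleton clause (cold'), cold = 0.
But (cold) is also a unit clause — contradiction.
So every satisfying assignment has dry = False.

False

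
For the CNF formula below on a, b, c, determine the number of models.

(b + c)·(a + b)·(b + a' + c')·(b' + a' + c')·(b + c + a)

3

There are 2^3 = 8 truth assignments over (a, b, c).
Check each against the 5 clauses (columns in the order a, b, c):
  F F F  ✗ fails (b + c)
  F F T  ✗ fails (a + b)
  F T F  ✓ satisfies all
  F T T  ✓ satisfies all
  T F F  ✗ fails (b + c)
  T F T  ✗ fails (b + a' + c')
  T T F  ✓ satisfies all
  T T T  ✗ fails (b' + a' + c')
3 of the 8 rows are models.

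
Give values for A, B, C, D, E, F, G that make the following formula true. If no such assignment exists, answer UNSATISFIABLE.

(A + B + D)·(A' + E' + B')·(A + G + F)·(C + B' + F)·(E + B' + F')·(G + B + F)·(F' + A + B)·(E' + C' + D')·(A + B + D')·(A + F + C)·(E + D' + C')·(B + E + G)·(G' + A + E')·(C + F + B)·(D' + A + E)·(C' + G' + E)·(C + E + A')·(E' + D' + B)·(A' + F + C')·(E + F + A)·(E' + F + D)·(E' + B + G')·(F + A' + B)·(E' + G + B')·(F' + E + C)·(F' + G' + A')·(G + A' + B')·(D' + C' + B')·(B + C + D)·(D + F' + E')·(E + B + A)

UNSATISFIABLE

Suppose A = 1.
Suppose E = 0.
The clause (C) is unit, so C = 1.
The clause (D') is unit, so D = 0.
The clause (G') is unit, so G = 0.
The clause (B) is unit, so B = 1.
But (B') is also a unit clause — contradiction.
Backtrack on E: now try E = 1.
The clause (B') is unit, so B = 0.
The clause (D') is unit, so D = 0.
The clause (F) is unit, so F = 1.
But (F') is also a unit clause — contradiction.
Both values of E lead to a conflict.
Backtrack on A: now try A = 0.
Suppose B = 1.
Suppose G = 1.
The clause (E') is unit, so E = 0.
The clause (F') is unit, so F = 0.
But (F) is also a unit clause — contradiction.
Backtrack on G: now try G = 0.
The clause (F) is unit, so F = 1.
The clause (E) is unit, so E = 1.
But (E') is also a unit clause — contradiction.
Both values of G lead to a conflict.
Backtrack on B: now try B = 0.
The clause (D) is unit, so D = 1.
But (D') is also a unit clause — contradiction.
Both values of B lead to a conflict.
Both values of A lead to a conflict.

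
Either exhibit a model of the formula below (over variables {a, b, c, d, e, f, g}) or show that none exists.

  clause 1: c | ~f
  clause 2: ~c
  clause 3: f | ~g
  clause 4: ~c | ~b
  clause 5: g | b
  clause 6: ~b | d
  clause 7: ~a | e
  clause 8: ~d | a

a=1, b=1, c=0, d=1, e=1, f=0, g=0

The clause (~c) is unit, so c = 0.
The clause (~f) is unit, so f = 0.
The clause (~g) is unit, so g = 0.
The clause (b) is unit, so b = 1.
The clause (d) is unit, so d = 1.
The clause (a) is unit, so a = 1.
The clause (e) is unit, so e = 1.
Every clause now holds.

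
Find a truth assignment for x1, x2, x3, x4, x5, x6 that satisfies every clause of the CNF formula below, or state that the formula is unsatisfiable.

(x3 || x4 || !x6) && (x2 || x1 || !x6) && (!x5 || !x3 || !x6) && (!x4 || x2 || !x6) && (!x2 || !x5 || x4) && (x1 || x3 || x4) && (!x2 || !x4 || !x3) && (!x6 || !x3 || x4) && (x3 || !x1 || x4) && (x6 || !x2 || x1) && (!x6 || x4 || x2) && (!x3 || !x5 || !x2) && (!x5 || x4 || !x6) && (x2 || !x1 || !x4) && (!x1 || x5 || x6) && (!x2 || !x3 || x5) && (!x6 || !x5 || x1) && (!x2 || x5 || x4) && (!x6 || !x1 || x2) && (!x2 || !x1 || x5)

x1=false, x2=false, x3=true, x4=false, x5=false, x6=false

Branch on x3: set x3 = true.
Branch on x5: set x5 = false.
Unit clause (!x2) forces x2 = false.
Branch on x1: set x1 = false.
Unit clause (!x6) forces x6 = false.
All clauses hold; x4 can take either value.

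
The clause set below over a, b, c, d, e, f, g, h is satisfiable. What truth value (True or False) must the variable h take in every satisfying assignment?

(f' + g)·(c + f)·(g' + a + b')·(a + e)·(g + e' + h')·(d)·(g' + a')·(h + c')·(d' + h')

Suppose h = 1.
(d) alone gives d = 1.
That conflicts with the unit clause (d').
So every satisfying assignment has h = False.

False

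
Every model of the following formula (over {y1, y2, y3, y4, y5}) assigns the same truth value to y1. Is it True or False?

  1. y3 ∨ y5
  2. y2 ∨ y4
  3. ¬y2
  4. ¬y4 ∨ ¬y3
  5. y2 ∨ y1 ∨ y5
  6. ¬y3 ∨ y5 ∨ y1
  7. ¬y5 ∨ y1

True

Suppose y1 = False.
Unit clause (¬y2) forces y2 = False.
Unit clause (y4) forces y4 = True.
Unit clause (¬y3) forces y3 = False.
Unit clause (y5) forces y5 = True.
That conflicts with the unit clause (¬y5).
So every satisfying assignment has y1 = True.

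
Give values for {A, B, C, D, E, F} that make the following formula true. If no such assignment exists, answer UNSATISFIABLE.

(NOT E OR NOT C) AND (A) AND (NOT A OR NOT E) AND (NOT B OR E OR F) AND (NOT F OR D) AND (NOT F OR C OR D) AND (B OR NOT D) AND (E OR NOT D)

(A) alone gives A = true.
(NOT E) alone gives E = false.
(NOT D) alone gives D = false.
(NOT F) alone gives F = false.
(NOT B) alone gives B = false.
All clauses hold; C can take either value.

A: true; B: false; C: false; D: false; E: false; F: false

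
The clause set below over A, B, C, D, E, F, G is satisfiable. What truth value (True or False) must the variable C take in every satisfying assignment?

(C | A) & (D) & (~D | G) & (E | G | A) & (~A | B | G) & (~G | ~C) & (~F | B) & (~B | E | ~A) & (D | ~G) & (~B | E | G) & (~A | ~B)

Suppose C = 1.
(D) alone gives D = 1.
(G) alone gives G = 1.
But (~G) is also a unit clause — contradiction.
So every satisfying assignment has C = False.

False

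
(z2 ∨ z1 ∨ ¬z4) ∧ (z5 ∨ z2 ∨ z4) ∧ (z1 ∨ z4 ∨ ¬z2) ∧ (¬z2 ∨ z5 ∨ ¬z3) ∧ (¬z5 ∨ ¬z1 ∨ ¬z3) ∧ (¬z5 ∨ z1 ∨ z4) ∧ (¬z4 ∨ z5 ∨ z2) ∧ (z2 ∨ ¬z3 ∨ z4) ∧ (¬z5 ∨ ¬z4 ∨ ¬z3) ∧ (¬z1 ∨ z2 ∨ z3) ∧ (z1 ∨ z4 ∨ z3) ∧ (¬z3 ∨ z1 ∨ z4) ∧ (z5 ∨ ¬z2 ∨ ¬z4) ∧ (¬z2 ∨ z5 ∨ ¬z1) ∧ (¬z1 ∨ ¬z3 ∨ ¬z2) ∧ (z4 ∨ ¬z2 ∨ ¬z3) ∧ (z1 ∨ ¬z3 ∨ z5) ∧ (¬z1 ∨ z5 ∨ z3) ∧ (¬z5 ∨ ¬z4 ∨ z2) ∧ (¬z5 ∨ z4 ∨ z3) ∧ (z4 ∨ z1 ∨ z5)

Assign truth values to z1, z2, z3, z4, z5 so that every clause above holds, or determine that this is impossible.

z1 ↦ False; z2 ↦ True; z3 ↦ False; z4 ↦ True; z5 ↦ True

Try z2 = True.
Try z1 = False.
From the singleton clause (z4), z4 = True.
From the singleton clause (z5), z5 = True.
From the singleton clause (¬z3), z3 = False.
Every clause now holds.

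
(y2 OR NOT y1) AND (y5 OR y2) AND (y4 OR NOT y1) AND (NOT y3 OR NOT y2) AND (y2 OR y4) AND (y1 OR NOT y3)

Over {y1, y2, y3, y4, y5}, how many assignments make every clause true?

7

There are 2^5 = 32 truth assignments over (y1, y2, y3, y4, y5).
Split on y2. With y2 = true, the clauses containing y2 are satisfied and NOT y2 drops from the rest; 6 of the 2^4 = 16 assignments to the other variables satisfy what remains.
With y2 = false, by the same count on the reduced clause set, 1 assignment works.
(One model: y1=F, y2=F, y3=F, y4=T, y5=T.)
Total: 6 + 1 = 7.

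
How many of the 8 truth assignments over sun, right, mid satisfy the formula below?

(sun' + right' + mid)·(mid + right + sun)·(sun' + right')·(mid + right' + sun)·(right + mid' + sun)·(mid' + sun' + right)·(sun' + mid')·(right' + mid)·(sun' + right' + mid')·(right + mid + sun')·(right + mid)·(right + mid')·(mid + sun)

There are 2^3 = 8 truth assignments over (sun, right, mid).
Check each against the 13 clauses (columns in the order sun, right, mid):
  F F F  ✗ fails (mid + right + sun)
  F F T  ✗ fails (right + mid' + sun)
  F T F  ✗ fails (mid + right' + sun)
  F T T  ✓ satisfies all
  T F F  ✗ fails (right + mid + sun')
  T F T  ✗ fails (mid' + sun' + right)
  T T F  ✗ fails (sun' + right' + mid)
  T T T  ✗ fails (sun' + right')
1 of the 8 rows is a model.

1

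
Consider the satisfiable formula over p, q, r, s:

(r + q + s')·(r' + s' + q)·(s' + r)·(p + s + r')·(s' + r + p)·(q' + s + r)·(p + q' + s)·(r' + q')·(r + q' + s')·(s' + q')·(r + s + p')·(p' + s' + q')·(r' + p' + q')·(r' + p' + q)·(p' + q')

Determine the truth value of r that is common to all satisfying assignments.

Suppose r = 1.
Unit clause (q') forces q = 0.
Unit clause (s') forces s = 0.
Unit clause (p) forces p = 1.
Now (p') is unsatisfied and unit — conflict.
So every satisfying assignment has r = False.

False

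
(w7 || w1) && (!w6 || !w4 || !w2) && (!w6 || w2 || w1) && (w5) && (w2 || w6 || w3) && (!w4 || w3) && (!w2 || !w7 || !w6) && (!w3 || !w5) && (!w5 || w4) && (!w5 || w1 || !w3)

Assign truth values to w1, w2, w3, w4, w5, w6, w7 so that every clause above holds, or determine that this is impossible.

UNSATISFIABLE

From the singleton clause (w5), w5 = true.
From the singleton clause (!w3), w3 = false.
From the singleton clause (!w4), w4 = false.
Now (w4) is unsatisfied and unit — conflict.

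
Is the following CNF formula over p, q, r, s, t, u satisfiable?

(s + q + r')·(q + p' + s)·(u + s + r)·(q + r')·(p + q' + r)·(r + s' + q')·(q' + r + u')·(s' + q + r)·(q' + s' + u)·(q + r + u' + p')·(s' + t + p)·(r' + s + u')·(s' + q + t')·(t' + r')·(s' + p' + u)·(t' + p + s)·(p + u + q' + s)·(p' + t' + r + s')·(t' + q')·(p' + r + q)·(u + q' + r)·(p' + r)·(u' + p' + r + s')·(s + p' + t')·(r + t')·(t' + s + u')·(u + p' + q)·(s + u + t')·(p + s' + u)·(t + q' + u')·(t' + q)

Try q = 0.
(r') alone gives r = 0.
(s') alone gives s = 0.
(p') alone gives p = 0.
(u) alone gives u = 1.
(t') alone gives t = 0.
Every clause now holds.
A satisfying assignment: p ↦ 0, q ↦ 0, r ↦ 0, s ↦ 0, t ↦ 0, u ↦ 1.

Yes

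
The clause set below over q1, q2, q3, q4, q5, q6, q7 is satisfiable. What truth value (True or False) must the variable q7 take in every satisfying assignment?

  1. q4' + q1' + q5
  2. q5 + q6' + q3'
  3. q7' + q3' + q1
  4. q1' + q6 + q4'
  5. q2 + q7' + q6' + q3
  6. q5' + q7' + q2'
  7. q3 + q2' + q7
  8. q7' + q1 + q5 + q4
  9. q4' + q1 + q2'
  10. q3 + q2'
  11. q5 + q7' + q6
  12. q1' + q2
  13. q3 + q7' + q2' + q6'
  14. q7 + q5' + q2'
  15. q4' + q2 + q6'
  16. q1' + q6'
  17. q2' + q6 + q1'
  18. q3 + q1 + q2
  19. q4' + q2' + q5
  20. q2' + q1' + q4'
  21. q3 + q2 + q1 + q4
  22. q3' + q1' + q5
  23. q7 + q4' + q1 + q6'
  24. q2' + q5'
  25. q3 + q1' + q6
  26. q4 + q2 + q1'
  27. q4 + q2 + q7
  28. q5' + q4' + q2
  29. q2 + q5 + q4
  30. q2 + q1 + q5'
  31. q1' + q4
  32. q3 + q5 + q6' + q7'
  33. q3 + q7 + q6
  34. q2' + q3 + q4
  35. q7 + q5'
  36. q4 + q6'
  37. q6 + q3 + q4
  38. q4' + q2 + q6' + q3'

False

Suppose q7 = 1.
Suppose q3 = 0.
(q2') alone gives q2 = 0.
(q6') alone gives q6 = 0.
(q5) alone gives q5 = 1.
(q1') alone gives q1 = 0.
That conflicts with the unit clause (q1).
So q3 must be the other value — set q3 = 1.
(q1) alone gives q1 = 1.
(q2) alone gives q2 = 1.
(q5') alone gives q5 = 0.
That conflicts with the unit clause (q5).
Either choice for q3 ends in contradiction.
So every satisfying assignment has q7 = False.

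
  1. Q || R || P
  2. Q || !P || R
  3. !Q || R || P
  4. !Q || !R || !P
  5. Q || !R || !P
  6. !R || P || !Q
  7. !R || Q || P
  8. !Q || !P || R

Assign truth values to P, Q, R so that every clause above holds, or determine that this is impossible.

UNSATISFIABLE

Branch on Q: set Q = true.
Branch on R: set R = true.
The clause (!P) is unit, so P = false.
Now (P) is unsatisfied and unit — conflict.
Undo R and try R = false.
The clause (P) is unit, so P = true.
Now (!P) is unsatisfied and unit — conflict.
Both values of R lead to a conflict.
Undo Q and try Q = false.
Branch on R: set R = true.
The clause (!P) is unit, so P = false.
Now (P) is unsatisfied and unit — conflict.
Undo R and try R = false.
The clause (P) is unit, so P = true.
Now (!P) is unsatisfied and unit — conflict.
Both values of R lead to a conflict.
Both values of Q lead to a conflict.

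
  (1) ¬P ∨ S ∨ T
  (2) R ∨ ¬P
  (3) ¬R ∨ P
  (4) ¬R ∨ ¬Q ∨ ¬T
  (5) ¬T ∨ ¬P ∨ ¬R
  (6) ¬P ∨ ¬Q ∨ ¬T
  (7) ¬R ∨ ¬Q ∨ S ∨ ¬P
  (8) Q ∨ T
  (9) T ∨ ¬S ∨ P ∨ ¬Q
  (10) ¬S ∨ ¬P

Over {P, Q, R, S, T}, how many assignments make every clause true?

5

There are 2^5 = 32 truth assignments over (P, Q, R, S, T).
Split on S. With S = True, the clauses containing S are satisfied and ¬S drops from the rest; 2 of the 2^4 = 16 assignments to the other variables satisfy what remains.
With S = False, by the same count on the reduced clause set, 3 assignments work.
Total: 2 + 3 = 5.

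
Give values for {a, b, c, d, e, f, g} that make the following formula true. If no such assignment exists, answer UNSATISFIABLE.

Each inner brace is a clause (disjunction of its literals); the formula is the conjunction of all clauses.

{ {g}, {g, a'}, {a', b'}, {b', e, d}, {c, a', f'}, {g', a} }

a: 1, b: 0, c: 0, d: 0, e: 1, f: 0, g: 1

Unit clause (g) forces g = 1.
Unit clause (a) forces a = 1.
Unit clause (b') forces b = 0.
Try c = 0.
Unit clause (f') forces f = 0.
Every clause is now satisfied; d, e are unconstrained.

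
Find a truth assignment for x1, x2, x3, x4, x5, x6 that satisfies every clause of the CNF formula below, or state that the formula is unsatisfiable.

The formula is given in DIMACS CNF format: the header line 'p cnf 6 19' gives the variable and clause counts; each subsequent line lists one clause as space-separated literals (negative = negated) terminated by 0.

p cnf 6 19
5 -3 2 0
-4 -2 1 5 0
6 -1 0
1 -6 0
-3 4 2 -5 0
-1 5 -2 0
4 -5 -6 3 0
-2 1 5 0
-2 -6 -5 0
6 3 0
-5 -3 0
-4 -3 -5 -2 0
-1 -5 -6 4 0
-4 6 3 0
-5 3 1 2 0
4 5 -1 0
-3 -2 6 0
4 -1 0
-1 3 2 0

UNSATISFIABLE

Suppose x6 = True.
From the singleton clause (x1), x1 = True.
From the singleton clause (x4), x4 = True.
Suppose x5 = True.
From the singleton clause (¬x2), x2 = False.
From the singleton clause (¬x3), x3 = False.
Now (x3) is unsatisfied and unit — conflict.
Backtrack on x5: now try x5 = False.
From the singleton clause (¬x2), x2 = False.
From the singleton clause (¬x3), x3 = False.
Now (x3) is unsatisfied and unit — conflict.
Neither x5 = True nor x5 = False works.
Backtrack on x6: now try x6 = False.
From the singleton clause (¬x1), x1 = False.
From the singleton clause (x3), x3 = True.
From the singleton clause (¬x5), x5 = False.
From the singleton clause (x2), x2 = True.
Now (¬x2) is unsatisfied and unit — conflict.
Neither x6 = True nor x6 = False works.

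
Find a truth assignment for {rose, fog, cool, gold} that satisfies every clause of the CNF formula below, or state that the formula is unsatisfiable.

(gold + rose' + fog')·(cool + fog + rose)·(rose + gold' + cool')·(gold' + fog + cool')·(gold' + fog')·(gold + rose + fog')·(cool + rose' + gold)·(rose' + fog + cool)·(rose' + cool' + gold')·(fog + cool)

rose=0,  fog=0,  cool=1,  gold=0

Try gold = 0.
Try rose = 0.
Unit clause (fog') forces fog = 0.
Unit clause (cool) forces cool = 1.
All clauses are satisfied.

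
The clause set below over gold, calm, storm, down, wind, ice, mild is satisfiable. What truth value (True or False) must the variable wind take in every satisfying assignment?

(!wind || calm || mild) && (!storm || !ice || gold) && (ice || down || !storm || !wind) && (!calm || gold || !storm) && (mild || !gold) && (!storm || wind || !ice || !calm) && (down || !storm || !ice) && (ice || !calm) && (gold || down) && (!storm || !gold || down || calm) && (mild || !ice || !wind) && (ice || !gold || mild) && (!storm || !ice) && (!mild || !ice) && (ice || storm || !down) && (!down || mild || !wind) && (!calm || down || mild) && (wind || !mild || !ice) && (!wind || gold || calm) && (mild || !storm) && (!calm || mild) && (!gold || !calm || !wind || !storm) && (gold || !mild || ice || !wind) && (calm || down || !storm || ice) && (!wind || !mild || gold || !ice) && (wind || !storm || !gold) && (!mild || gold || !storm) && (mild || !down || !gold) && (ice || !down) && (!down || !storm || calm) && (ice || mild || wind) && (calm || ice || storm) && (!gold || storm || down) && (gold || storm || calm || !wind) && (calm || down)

Suppose wind = true.
Branch on calm: set calm = true.
(ice) alone gives ice = true.
(mild) alone gives mild = true.
But (!mild) is also a unit clause — contradiction.
So calm must be the other value — set calm = false.
(mild) alone gives mild = true.
(!ice) alone gives ice = false.
(gold) alone gives gold = true.
(!down) alone gives down = false.
But (down) is also a unit clause — contradiction.
Neither calm = true nor calm = false works.
So every satisfying assignment has wind = False.

False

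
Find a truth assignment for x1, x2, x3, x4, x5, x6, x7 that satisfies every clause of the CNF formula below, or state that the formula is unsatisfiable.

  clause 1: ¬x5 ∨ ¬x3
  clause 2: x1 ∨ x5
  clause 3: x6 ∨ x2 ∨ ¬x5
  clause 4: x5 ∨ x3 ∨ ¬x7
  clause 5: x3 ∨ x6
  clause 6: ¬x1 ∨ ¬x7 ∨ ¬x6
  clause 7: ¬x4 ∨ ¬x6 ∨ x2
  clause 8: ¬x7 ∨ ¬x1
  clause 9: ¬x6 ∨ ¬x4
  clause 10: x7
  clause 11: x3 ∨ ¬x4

The clause (x7) is unit, so x7 = True.
The clause (¬x1) is unit, so x1 = False.
The clause (x5) is unit, so x5 = True.
The clause (¬x3) is unit, so x3 = False.
The clause (x6) is unit, so x6 = True.
The clause (¬x4) is unit, so x4 = False.
Every clause is now satisfied; x2 is unconstrained.

x1: False,  x2: True,  x3: False,  x4: False,  x5: True,  x6: True,  x7: True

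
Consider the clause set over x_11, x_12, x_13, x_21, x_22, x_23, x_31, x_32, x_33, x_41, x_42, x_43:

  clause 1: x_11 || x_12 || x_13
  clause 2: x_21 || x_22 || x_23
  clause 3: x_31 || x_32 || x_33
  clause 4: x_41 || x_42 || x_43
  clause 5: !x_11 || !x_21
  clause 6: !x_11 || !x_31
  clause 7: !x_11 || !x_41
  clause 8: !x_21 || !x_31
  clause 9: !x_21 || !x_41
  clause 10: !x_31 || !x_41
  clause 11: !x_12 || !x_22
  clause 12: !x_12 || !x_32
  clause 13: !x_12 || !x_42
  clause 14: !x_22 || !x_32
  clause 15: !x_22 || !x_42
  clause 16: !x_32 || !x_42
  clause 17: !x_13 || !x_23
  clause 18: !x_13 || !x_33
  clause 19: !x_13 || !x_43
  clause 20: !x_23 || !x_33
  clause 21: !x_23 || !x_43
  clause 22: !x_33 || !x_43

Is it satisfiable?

Try x_11 = false.
Try x_12 = true.
Unit clause (!x_22) forces x_22 = false.
Unit clause (!x_32) forces x_32 = false.
Unit clause (!x_42) forces x_42 = false.
Try x_21 = true.
Unit clause (!x_31) forces x_31 = false.
Unit clause (x_33) forces x_33 = true.
Unit clause (!x_41) forces x_41 = false.
Unit clause (x_43) forces x_43 = true.
That conflicts with the unit clause (!x_43).
That branch fails; take x_21 = false instead.
Unit clause (x_23) forces x_23 = true.
Unit clause (!x_13) forces x_13 = false.
Unit clause (!x_33) forces x_33 = false.
Unit clause (x_31) forces x_31 = true.
Unit clause (!x_41) forces x_41 = false.
Unit clause (x_43) forces x_43 = true.
That conflicts with the unit clause (!x_43).
Either choice for x_21 ends in contradiction.
That branch fails; take x_12 = false instead.
Unit clause (x_13) forces x_13 = true.
Unit clause (!x_23) forces x_23 = false.
Unit clause (!x_33) forces x_33 = false.
Unit clause (!x_43) forces x_43 = false.
Try x_21 = true.
Unit clause (!x_31) forces x_31 = false.
Unit clause (x_32) forces x_32 = true.
Unit clause (!x_41) forces x_41 = false.
Unit clause (x_42) forces x_42 = true.
That conflicts with the unit clause (!x_42).
That branch fails; take x_21 = false instead.
Unit clause (x_22) forces x_22 = true.
Unit clause (!x_32) forces x_32 = false.
Unit clause (x_31) forces x_31 = true.
Unit clause (!x_41) forces x_41 = false.
Unit clause (x_42) forces x_42 = true.
That conflicts with the unit clause (!x_42).
Either choice for x_21 ends in contradiction.
Either choice for x_12 ends in contradiction.
That branch fails; take x_11 = true instead.
Unit clause (!x_21) forces x_21 = false.
Unit clause (!x_31) forces x_31 = false.
Unit clause (!x_41) forces x_41 = false.
Try x_22 = true.
Unit clause (!x_12) forces x_12 = false.
Unit clause (!x_32) forces x_32 = false.
Unit clause (x_33) forces x_33 = true.
Unit clause (!x_42) forces x_42 = false.
Unit clause (x_43) forces x_43 = true.
That conflicts with the unit clause (!x_43).
That branch fails; take x_22 = false instead.
Unit clause (x_23) forces x_23 = true.
Unit clause (!x_13) forces x_13 = false.
Unit clause (!x_33) forces x_33 = false.
Unit clause (x_32) forces x_32 = true.
Unit clause (!x_12) forces x_12 = false.
Unit clause (!x_42) forces x_42 = false.
Unit clause (x_43) forces x_43 = true.
That conflicts with the unit clause (!x_43).
Either choice for x_22 ends in contradiction.
Either choice for x_11 ends in contradiction.
No assignment satisfies every clause.

No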